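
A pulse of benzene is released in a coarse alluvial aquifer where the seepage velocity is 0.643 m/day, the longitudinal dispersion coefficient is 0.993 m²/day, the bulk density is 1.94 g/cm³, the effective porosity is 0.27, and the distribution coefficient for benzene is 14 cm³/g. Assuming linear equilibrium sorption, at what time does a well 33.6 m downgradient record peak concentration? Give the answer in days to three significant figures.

5070 days

Retardation factor R = 1 + ρ_b·K_d/n = 1 + 1.94 × 14/0.27 = 101.6.
Sorption retards both mechanisms: v_R = v/R = 0.006329 m/day, D_R = D/R = 0.009774 m²/day.
Peak time from v_R²t² + 2D_R t − x² = 0: t = (√(D_R² + v_R²x²) − D_R)/v_R².
√(D_R² + v_R²x²) = √(0.009774² + 0.006329² × 33.6²) = 0.2129; v_R² = 4.006e-05.
t = (0.2129 − 0.009774)/4.006e-05 = 5070 days.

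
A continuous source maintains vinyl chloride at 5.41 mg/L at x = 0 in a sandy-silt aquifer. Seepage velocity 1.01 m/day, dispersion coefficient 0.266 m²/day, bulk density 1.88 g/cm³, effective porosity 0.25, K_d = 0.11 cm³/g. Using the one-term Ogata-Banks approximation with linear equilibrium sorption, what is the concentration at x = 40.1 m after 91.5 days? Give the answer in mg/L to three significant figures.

Retardation factor R = 1 + ρ_b·K_d/n = 1 + 1.88 × 0.11/0.25 = 1.827.
Sorption retards both mechanisms: v_R = v/R = 0.5528 m/day, D_R = D/R = 0.1456 m²/day.
v_R·t = 0.5528 × 91.5 = 50.5812 m; 2√(D_R t) = 7.300 m; argument = (40.1 − 50.5812)/7.300 = -1.436.
C = C₀ × ½·erfc(-1.436) = 5.41 × 0.9789 = 5.30 mg/L.

5.30 mg/L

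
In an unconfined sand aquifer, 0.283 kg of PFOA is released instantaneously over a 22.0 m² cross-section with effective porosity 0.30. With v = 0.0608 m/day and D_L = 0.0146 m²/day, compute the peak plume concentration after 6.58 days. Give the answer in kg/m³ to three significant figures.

The peak of an instantaneous 1D plume sits at x = vt; there the Gaussian factor is 1 and C_max = M/(n_e·A·√(4πDt)), where n_e·A is the pore area the mass is dissolved in.
√(4πDt) = √(4π × 0.0146 × 6.58) = 1.099 m, so C_max = 0.283/(0.30 × 22.0 × 1.099) = 0.0390 kg/m³.

0.0390 kg/m³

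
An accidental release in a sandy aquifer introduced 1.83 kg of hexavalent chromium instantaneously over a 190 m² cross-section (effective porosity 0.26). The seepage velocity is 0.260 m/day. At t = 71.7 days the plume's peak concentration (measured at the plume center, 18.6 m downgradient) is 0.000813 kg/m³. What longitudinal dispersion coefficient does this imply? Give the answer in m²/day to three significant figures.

At the plume center C_max = M/(n_e·A·√(4πDt)), so D = M²/(4πt·(n_e·A·C_max)²).
n_e·A·C_max = 0.26 × 190 × 0.000813 = 0.04016 kg/m.
D = 1.83²/(4π × 71.7 × 0.04016²) = 2.30 m²/day.

2.30 m²/day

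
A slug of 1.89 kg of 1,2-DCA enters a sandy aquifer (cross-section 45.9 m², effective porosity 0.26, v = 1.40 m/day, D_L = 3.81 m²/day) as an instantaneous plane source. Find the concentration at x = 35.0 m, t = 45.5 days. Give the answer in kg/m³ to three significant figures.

0.00103 kg/m³

For an instantaneous plane source, C(x,t) = M/(n_e·A·√(4πDt)) · exp(−(x−vt)²/(4Dt)), with n_e·A the pore (flow) area.
Plume center vt = 1.40 × 45.5 = 63.7 m, so the well at 35.0 m is 28.7 m upgradient of the peak.
√(4πDt) = 46.67 m, giving peak height M/(n_e·A·√(4πDt)) = 1.89/(0.26 × 45.9 × 46.67) = 0.003393 kg/m³.
(x−vt)²/(4Dt) = (-28.7)²/(4 × 3.81 × 45.5) = 1.188; exp(−1.188) = 0.3048.
C = 0.003393 × 0.3048 = 0.00103 kg/m³.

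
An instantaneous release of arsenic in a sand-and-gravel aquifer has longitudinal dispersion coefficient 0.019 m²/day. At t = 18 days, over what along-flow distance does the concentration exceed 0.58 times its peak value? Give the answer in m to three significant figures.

The plume is Gaussian with σ = √(2Dt) = √(2 × 0.019 × 18) = 0.8270 m.
C/C_peak = exp(−Δx²/(2σ²)) = 0.58 ⇒ Δx = σ·√(−2 ln 0.58) = 0.8270 × 1.044 = 0.8634 m.
Width = 2Δx = 1.73 m.

1.73 m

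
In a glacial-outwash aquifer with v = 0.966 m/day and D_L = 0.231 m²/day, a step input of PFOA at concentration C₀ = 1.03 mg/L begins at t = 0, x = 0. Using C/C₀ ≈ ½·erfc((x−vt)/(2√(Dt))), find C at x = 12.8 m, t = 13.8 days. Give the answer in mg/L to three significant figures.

0.601 mg/L

For a continuous step input, C/C₀ ≈ ½·erfc((x−vt)/(2√(Dt))).
vt = 0.966 × 13.8 = 13.3308 m and 2√(Dt) = 2√(0.231 × 13.8) = 3.571 m.
Argument (x−vt)/(2√(Dt)) = (12.8 − 13.3308)/3.571 = -0.1486; ½·erfc(-0.1486) = 0.5832.
C = 1.03 × 0.5832 = 0.601 mg/L.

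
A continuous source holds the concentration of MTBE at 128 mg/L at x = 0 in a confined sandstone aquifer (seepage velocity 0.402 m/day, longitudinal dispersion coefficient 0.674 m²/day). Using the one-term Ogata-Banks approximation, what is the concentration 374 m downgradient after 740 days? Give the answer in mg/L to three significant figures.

0.986 mg/L

For a continuous step input, C/C₀ ≈ ½·erfc((x−vt)/(2√(Dt))).
vt = 0.402 × 740 = 297.48 m and 2√(Dt) = 2√(0.674 × 740) = 44.67 m.
Argument (x−vt)/(2√(Dt)) = (374 − 297.48)/44.67 = 1.713; ½·erfc(1.713) = 0.007706.
C = 128 × 0.007706 = 0.986 mg/L.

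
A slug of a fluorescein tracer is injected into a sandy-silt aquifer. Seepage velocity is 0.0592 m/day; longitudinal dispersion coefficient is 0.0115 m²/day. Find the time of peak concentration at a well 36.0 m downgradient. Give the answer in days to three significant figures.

For the 1D instantaneous-source solution, setting ∂C/∂t = 0 at fixed x gives v²t² + 2Dt − x² = 0, so t = (√(D² + v²x²) − D)/v².
√(D² + v²x²) = √(0.0115² + 0.0592² × 36.0²) = 2.131; v² = 0.00350464.
t = (2.131 − 0.0115)/0.00350464 = 605 days (vs. the pure-advection estimate x/v = 608 d).

605 days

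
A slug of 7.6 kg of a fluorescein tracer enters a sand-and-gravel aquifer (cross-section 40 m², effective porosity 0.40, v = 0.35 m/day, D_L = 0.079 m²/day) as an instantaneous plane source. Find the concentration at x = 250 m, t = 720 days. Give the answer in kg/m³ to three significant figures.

0.0175 kg/m³

For an instantaneous plane source, C(x,t) = M/(n_e·A·√(4πDt)) · exp(−(x−vt)²/(4Dt)), with n_e·A the pore (flow) area.
Plume center vt = 0.35 × 720 = 252 m, so the well at 250 m is 2 m upgradient of the peak.
√(4πDt) = 26.74 m, giving peak height M/(n_e·A·√(4πDt)) = 7.6/(0.40 × 40 × 26.74) = 0.01776 kg/m³.
(x−vt)²/(4Dt) = (-2)²/(4 × 0.079 × 720) = 0.01758; exp(−0.01758) = 0.9826.
C = 0.01776 × 0.9826 = 0.0175 kg/m³.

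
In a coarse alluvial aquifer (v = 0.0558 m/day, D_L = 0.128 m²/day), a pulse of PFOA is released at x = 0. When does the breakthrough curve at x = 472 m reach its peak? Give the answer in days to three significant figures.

For the 1D instantaneous-source solution, setting ∂C/∂t = 0 at fixed x gives v²t² + 2Dt − x² = 0, so t = (√(D² + v²x²) − D)/v².
√(D² + v²x²) = √(0.128² + 0.0558² × 472²) = 26.34; v² = 0.00311364.
t = (26.34 − 0.128)/0.00311364 = 8420 days (vs. the pure-advection estimate x/v = 8460 d).

8420 days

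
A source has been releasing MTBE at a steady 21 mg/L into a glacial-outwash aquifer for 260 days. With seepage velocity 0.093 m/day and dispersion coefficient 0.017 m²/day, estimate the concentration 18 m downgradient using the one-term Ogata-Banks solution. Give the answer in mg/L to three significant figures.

20.6 mg/L

For a continuous step input, C/C₀ ≈ ½·erfc((x−vt)/(2√(Dt))).
vt = 0.093 × 260 = 24.18 m and 2√(Dt) = 2√(0.017 × 260) = 4.205 m.
Argument (x−vt)/(2√(Dt)) = (18 − 24.18)/4.205 = -1.470; ½·erfc(-1.470) = 0.9812.
C = 21 × 0.9812 = 20.6 mg/L.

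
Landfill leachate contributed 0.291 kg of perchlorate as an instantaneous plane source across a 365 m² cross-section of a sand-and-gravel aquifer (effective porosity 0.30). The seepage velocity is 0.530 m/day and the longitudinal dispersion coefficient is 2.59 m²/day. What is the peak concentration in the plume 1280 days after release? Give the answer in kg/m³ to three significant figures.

The peak of an instantaneous 1D plume sits at x = vt; there the Gaussian factor is 1 and C_max = M/(n_e·A·√(4πDt)), where n_e·A is the pore area the mass is dissolved in.
√(4πDt) = √(4π × 2.59 × 1280) = 204.1 m, so C_max = 0.291/(0.30 × 365 × 204.1) = 1.30e-05 kg/m³.

1.30e-05 kg/m³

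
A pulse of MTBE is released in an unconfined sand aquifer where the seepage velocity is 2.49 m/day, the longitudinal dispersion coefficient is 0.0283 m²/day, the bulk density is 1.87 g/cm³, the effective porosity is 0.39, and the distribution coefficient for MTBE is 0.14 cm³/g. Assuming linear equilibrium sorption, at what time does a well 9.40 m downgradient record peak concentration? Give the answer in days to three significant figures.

6.30 days

Retardation factor R = 1 + ρ_b·K_d/n = 1 + 1.87 × 0.14/0.39 = 1.671.
Sorption retards both mechanisms: v_R = v/R = 1.490 m/day, D_R = D/R = 0.01694 m²/day.
Peak time from v_R²t² + 2D_R t − x² = 0: t = (√(D_R² + v_R²x²) − D_R)/v_R².
√(D_R² + v_R²x²) = √(0.01694² + 1.490² × 9.40²) = 14.01; v_R² = 2.220.
t = (14.01 − 0.01694)/2.220 = 6.30 days.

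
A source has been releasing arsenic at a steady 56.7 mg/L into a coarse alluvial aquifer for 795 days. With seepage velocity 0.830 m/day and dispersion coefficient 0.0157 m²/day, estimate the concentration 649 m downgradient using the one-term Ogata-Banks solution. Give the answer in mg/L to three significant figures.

For a continuous step input, C/C₀ ≈ ½·erfc((x−vt)/(2√(Dt))).
vt = 0.830 × 795 = 659.85 m and 2√(Dt) = 2√(0.0157 × 795) = 7.066 m.
Argument (x−vt)/(2√(Dt)) = (649 − 659.85)/7.066 = -1.536; ½·erfc(-1.536) = 0.9851.
C = 56.7 × 0.9851 = 55.9 mg/L.

55.9 mg/L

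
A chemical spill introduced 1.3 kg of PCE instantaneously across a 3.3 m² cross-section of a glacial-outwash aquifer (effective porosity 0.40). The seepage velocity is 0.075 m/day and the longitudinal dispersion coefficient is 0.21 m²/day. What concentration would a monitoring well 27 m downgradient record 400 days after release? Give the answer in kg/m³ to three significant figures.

0.0295 kg/m³

For an instantaneous plane source, C(x,t) = M/(n_e·A·√(4πDt)) · exp(−(x−vt)²/(4Dt)), with n_e·A the pore (flow) area.
Plume center vt = 0.075 × 400 = 30 m, so the well at 27 m is 3 m upgradient of the peak.
√(4πDt) = 32.49 m, giving peak height M/(n_e·A·√(4πDt)) = 1.3/(0.40 × 3.3 × 32.49) = 0.03031 kg/m³.
(x−vt)²/(4Dt) = (-3)²/(4 × 0.21 × 400) = 0.02679; exp(−0.02679) = 0.9736.
C = 0.03031 × 0.9736 = 0.0295 kg/m³.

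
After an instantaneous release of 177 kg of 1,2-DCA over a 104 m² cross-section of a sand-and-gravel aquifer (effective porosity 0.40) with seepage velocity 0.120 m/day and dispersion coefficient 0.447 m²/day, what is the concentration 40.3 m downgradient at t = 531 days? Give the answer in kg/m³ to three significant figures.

0.0437 kg/m³

For an instantaneous plane source, C(x,t) = M/(n_e·A·√(4πDt)) · exp(−(x−vt)²/(4Dt)), with n_e·A the pore (flow) area.
Plume center vt = 0.120 × 531 = 63.72 m, so the well at 40.3 m is 23.42 m upgradient of the peak.
√(4πDt) = 54.61 m, giving peak height M/(n_e·A·√(4πDt)) = 177/(0.40 × 104 × 54.61) = 0.07791 kg/m³.
(x−vt)²/(4Dt) = (-23.42)²/(4 × 0.447 × 531) = 0.5777; exp(−0.5777) = 0.5612.
C = 0.07791 × 0.5612 = 0.0437 kg/m³.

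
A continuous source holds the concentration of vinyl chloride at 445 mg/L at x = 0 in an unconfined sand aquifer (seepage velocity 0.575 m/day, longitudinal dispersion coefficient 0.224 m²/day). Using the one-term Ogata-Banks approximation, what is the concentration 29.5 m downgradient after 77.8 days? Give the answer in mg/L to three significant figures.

For a continuous step input, C/C₀ ≈ ½·erfc((x−vt)/(2√(Dt))).
vt = 0.575 × 77.8 = 44.735 m and 2√(Dt) = 2√(0.224 × 77.8) = 8.349 m.
Argument (x−vt)/(2√(Dt)) = (29.5 − 44.735)/8.349 = -1.825; ½·erfc(-1.825) = 0.9951.
C = 445 × 0.9951 = 443 mg/L.

443 mg/L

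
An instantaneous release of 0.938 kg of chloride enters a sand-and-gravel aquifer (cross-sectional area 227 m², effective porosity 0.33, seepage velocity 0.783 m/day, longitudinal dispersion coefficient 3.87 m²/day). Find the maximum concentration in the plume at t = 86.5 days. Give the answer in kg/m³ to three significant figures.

The peak of an instantaneous 1D plume sits at x = vt; there the Gaussian factor is 1 and C_max = M/(n_e·A·√(4πDt)), where n_e·A is the pore area the mass is dissolved in.
√(4πDt) = √(4π × 3.87 × 86.5) = 64.86 m, so C_max = 0.938/(0.33 × 227 × 64.86) = 0.000193 kg/m³.

0.000193 kg/m³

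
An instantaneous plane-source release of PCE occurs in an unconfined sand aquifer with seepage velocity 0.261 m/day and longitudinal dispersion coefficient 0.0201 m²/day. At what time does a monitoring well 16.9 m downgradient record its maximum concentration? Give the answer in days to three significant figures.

64.5 days

For the 1D instantaneous-source solution, setting ∂C/∂t = 0 at fixed x gives v²t² + 2Dt − x² = 0, so t = (√(D² + v²x²) − D)/v².
√(D² + v²x²) = √(0.0201² + 0.261² × 16.9²) = 4.411; v² = 0.068121.
t = (4.411 − 0.0201)/0.068121 = 64.5 days (vs. the pure-advection estimate x/v = 64.8 d).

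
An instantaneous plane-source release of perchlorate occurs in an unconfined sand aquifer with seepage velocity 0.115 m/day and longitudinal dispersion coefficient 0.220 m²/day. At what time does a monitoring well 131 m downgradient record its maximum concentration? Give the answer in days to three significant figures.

1120 days

For the 1D instantaneous-source solution, setting ∂C/∂t = 0 at fixed x gives v²t² + 2Dt − x² = 0, so t = (√(D² + v²x²) − D)/v².
√(D² + v²x²) = √(0.220² + 0.115² × 131²) = 15.07; v² = 0.013225.
t = (15.07 − 0.220)/0.013225 = 1120 days (vs. the pure-advection estimate x/v = 1140 d).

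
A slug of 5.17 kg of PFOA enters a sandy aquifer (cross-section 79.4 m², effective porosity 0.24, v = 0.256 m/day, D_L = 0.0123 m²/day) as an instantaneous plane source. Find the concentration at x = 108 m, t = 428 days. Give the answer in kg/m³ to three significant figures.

0.0297 kg/m³

For an instantaneous plane source, C(x,t) = M/(n_e·A·√(4πDt)) · exp(−(x−vt)²/(4Dt)), with n_e·A the pore (flow) area.
Plume center vt = 0.256 × 428 = 109.568 m, so the well at 108 m is 1.568 m upgradient of the peak.
√(4πDt) = 8.134 m, giving peak height M/(n_e·A·√(4πDt)) = 5.17/(0.24 × 79.4 × 8.134) = 0.03335 kg/m³.
(x−vt)²/(4Dt) = (-1.568)²/(4 × 0.0123 × 428) = 0.1168; exp(−0.1168) = 0.8898.
C = 0.03335 × 0.8898 = 0.0297 kg/m³.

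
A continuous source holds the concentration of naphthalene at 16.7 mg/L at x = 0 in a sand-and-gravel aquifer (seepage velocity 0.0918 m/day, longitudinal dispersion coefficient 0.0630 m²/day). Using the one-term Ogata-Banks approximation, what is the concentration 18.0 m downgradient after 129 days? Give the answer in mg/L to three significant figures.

1.06 mg/L

For a continuous step input, C/C₀ ≈ ½·erfc((x−vt)/(2√(Dt))).
vt = 0.0918 × 129 = 11.8422 m and 2√(Dt) = 2√(0.0630 × 129) = 5.702 m.
Argument (x−vt)/(2√(Dt)) = (18.0 − 11.8422)/5.702 = 1.080; ½·erfc(1.080) = 0.06334.
C = 16.7 × 0.06334 = 1.06 mg/L.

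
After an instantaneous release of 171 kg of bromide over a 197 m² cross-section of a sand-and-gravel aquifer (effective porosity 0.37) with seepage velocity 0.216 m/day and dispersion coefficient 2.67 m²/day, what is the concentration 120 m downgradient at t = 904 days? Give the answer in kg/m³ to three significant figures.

0.00749 kg/m³

For an instantaneous plane source, C(x,t) = M/(n_e·A·√(4πDt)) · exp(−(x−vt)²/(4Dt)), with n_e·A the pore (flow) area.
Plume center vt = 0.216 × 904 = 195.264 m, so the well at 120 m is 75.264 m upgradient of the peak.
√(4πDt) = 174.2 m, giving peak height M/(n_e·A·√(4πDt)) = 171/(0.37 × 197 × 174.2) = 0.01347 kg/m³.
(x−vt)²/(4Dt) = (-75.264)²/(4 × 2.67 × 904) = 0.5867; exp(−0.5867) = 0.5562.
C = 0.01347 × 0.5562 = 0.00749 kg/m³.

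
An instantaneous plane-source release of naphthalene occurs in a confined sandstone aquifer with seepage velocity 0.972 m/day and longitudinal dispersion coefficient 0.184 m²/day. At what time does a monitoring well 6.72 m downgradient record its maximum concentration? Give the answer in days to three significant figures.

6.72 days

For the 1D instantaneous-source solution, setting ∂C/∂t = 0 at fixed x gives v²t² + 2Dt − x² = 0, so t = (√(D² + v²x²) − D)/v².
√(D² + v²x²) = √(0.184² + 0.972² × 6.72²) = 6.534; v² = 0.944784.
t = (6.534 − 0.184)/0.944784 = 6.72 days (vs. the pure-advection estimate x/v = 6.91 d).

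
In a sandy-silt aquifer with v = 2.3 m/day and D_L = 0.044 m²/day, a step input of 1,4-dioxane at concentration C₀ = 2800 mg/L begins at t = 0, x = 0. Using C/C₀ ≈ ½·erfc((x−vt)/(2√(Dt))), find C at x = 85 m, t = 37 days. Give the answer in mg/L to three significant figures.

1460 mg/L

For a continuous step input, C/C₀ ≈ ½·erfc((x−vt)/(2√(Dt))).
vt = 2.3 × 37 = 85.1 m and 2√(Dt) = 2√(0.044 × 37) = 2.552 m.
Argument (x−vt)/(2√(Dt)) = (85 − 85.1)/2.552 = -0.03918; ½·erfc(-0.03918) = 0.5221.
C = 2800 × 0.5221 = 1460 mg/L.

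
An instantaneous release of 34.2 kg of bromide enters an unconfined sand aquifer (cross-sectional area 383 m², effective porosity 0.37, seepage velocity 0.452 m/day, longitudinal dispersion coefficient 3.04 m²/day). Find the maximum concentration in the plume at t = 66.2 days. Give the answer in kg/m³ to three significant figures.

0.00480 kg/m³

The peak of an instantaneous 1D plume sits at x = vt; there the Gaussian factor is 1 and C_max = M/(n_e·A·√(4πDt)), where n_e·A is the pore area the mass is dissolved in.
√(4πDt) = √(4π × 3.04 × 66.2) = 50.29 m, so C_max = 34.2/(0.37 × 383 × 50.29) = 0.00480 kg/m³.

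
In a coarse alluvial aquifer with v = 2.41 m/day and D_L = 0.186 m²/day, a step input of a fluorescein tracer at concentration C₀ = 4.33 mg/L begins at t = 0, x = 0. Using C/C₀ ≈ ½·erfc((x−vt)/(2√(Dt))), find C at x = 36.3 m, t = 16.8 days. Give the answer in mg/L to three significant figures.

4.13 mg/L

For a continuous step input, C/C₀ ≈ ½·erfc((x−vt)/(2√(Dt))).
vt = 2.41 × 16.8 = 40.488 m and 2√(Dt) = 2√(0.186 × 16.8) = 3.535 m.
Argument (x−vt)/(2√(Dt)) = (36.3 − 40.488)/3.535 = -1.185; ½·erfc(-1.185) = 0.9531.
C = 4.33 × 0.9531 = 4.13 mg/L.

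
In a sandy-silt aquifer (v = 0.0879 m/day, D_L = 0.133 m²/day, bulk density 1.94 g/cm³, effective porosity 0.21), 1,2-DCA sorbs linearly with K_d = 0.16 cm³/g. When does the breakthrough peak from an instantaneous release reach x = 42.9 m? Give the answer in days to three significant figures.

Retardation factor R = 1 + ρ_b·K_d/n = 1 + 1.94 × 0.16/0.21 = 2.478.
Sorption retards both mechanisms: v_R = v/R = 0.03547 m/day, D_R = D/R = 0.05367 m²/day.
Peak time from v_R²t² + 2D_R t − x² = 0: t = (√(D_R² + v_R²x²) − D_R)/v_R².
√(D_R² + v_R²x²) = √(0.05367² + 0.03547² × 42.9²) = 1.523; v_R² = 0.001258.
t = (1.523 − 0.05367)/0.001258 = 1170 days.

1170 days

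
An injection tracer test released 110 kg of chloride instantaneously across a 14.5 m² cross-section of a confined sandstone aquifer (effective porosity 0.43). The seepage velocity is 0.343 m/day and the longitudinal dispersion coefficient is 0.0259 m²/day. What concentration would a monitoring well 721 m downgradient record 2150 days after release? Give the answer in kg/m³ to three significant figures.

0.198 kg/m³

For an instantaneous plane source, C(x,t) = M/(n_e·A·√(4πDt)) · exp(−(x−vt)²/(4Dt)), with n_e·A the pore (flow) area.
Plume center vt = 0.343 × 2150 = 737.45 m, so the well at 721 m is 16.45 m upgradient of the peak.
√(4πDt) = 26.45 m, giving peak height M/(n_e·A·√(4πDt)) = 110/(0.43 × 14.5 × 26.45) = 0.6670 kg/m³.
(x−vt)²/(4Dt) = (-16.45)²/(4 × 0.0259 × 2150) = 1.215; exp(−1.215) = 0.2967.
C = 0.6670 × 0.2967 = 0.198 kg/m³.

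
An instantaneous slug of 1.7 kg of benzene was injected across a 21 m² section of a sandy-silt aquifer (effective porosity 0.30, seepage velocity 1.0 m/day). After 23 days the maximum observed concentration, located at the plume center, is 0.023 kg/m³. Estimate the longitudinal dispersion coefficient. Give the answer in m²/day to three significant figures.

0.476 m²/day

At the plume center C_max = M/(n_e·A·√(4πDt)), so D = M²/(4πt·(n_e·A·C_max)²).
n_e·A·C_max = 0.30 × 21 × 0.023 = 0.1449 kg/m.
D = 1.7²/(4π × 23 × 0.1449²) = 0.476 m²/day.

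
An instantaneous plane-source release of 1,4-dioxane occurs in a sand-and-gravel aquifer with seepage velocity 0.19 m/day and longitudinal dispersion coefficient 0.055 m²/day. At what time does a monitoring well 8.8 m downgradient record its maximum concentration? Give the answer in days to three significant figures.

44.8 days

For the 1D instantaneous-source solution, setting ∂C/∂t = 0 at fixed x gives v²t² + 2Dt − x² = 0, so t = (√(D² + v²x²) − D)/v².
√(D² + v²x²) = √(0.055² + 0.19² × 8.8²) = 1.673; v² = 0.0361.
t = (1.673 − 0.055)/0.0361 = 44.8 days (vs. the pure-advection estimate x/v = 46.3 d).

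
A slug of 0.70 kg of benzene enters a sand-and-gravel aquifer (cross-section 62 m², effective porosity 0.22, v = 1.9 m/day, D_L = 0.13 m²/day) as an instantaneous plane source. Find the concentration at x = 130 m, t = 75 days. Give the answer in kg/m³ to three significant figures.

For an instantaneous plane source, C(x,t) = M/(n_e·A·√(4πDt)) · exp(−(x−vt)²/(4Dt)), with n_e·A the pore (flow) area.
Plume center vt = 1.9 × 75 = 142.5 m, so the well at 130 m is 12.5 m upgradient of the peak.
√(4πDt) = 11.07 m, giving peak height M/(n_e·A·√(4πDt)) = 0.70/(0.22 × 62 × 11.07) = 0.004636 kg/m³.
(x−vt)²/(4Dt) = (-12.5)²/(4 × 0.13 × 75) = 4.006; exp(−4.006) = 0.01821.
C = 0.004636 × 0.01821 = 8.44e-05 kg/m³.

8.44e-05 kg/m³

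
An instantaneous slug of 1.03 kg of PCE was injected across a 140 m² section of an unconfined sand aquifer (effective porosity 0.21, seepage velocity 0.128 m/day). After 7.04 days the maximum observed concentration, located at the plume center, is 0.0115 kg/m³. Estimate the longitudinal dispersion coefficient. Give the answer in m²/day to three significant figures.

0.105 m²/day

At the plume center C_max = M/(n_e·A·√(4πDt)), so D = M²/(4πt·(n_e·A·C_max)²).
n_e·A·C_max = 0.21 × 140 × 0.0115 = 0.3381 kg/m.
D = 1.03²/(4π × 7.04 × 0.3381²) = 0.105 m²/day.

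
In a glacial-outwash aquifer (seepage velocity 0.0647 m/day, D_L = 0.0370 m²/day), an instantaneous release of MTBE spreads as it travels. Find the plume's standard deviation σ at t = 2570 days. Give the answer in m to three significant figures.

Dispersive spreading gives a Gaussian with σ² = 2Dt; advection only shifts the center.
σ = √(2 × 0.0370 × 2570) = 13.8 m.

13.8 m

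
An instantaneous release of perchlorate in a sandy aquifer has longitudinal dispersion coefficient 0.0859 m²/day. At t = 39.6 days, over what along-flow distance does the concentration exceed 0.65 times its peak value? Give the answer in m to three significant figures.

4.84 m

The plume is Gaussian with σ = √(2Dt) = √(2 × 0.0859 × 39.6) = 2.608 m.
C/C_peak = exp(−Δx²/(2σ²)) = 0.65 ⇒ Δx = σ·√(−2 ln 0.65) = 2.608 × 0.9282 = 2.421 m.
Width = 2Δx = 4.84 m.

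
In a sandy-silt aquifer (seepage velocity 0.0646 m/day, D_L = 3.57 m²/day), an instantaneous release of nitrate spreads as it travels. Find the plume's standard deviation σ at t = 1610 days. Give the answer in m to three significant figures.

107 m

Dispersive spreading gives a Gaussian with σ² = 2Dt; advection only shifts the center.
σ = √(2 × 3.57 × 1610) = 107 m.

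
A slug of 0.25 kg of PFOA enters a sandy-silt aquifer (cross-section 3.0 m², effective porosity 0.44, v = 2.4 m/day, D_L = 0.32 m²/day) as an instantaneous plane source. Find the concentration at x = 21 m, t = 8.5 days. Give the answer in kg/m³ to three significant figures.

0.0313 kg/m³

For an instantaneous plane source, C(x,t) = M/(n_e·A·√(4πDt)) · exp(−(x−vt)²/(4Dt)), with n_e·A the pore (flow) area.
Plume center vt = 2.4 × 8.5 = 20.4 m, so the well at 21 m is 0.6 m downgradient of the peak.
√(4πDt) = 5.846 m, giving peak height M/(n_e·A·√(4πDt)) = 0.25/(0.44 × 3.0 × 5.846) = 0.03240 kg/m³.
(x−vt)²/(4Dt) = (0.6)²/(4 × 0.32 × 8.5) = 0.03309; exp(−0.03309) = 0.9675.
C = 0.03240 × 0.9675 = 0.0313 kg/m³.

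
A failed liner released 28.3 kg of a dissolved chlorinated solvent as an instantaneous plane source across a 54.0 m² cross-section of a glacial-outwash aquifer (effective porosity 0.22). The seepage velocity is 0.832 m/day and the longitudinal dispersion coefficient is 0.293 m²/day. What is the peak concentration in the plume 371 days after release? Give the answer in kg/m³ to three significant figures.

0.0645 kg/m³

The peak of an instantaneous 1D plume sits at x = vt; there the Gaussian factor is 1 and C_max = M/(n_e·A·√(4πDt)), where n_e·A is the pore area the mass is dissolved in.
√(4πDt) = √(4π × 0.293 × 371) = 36.96 m, so C_max = 28.3/(0.22 × 54.0 × 36.96) = 0.0645 kg/m³.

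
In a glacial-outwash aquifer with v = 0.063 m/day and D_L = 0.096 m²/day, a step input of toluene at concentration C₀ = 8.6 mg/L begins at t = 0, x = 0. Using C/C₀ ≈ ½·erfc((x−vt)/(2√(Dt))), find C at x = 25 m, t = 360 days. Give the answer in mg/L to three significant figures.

For a continuous step input, C/C₀ ≈ ½·erfc((x−vt)/(2√(Dt))).
vt = 0.063 × 360 = 22.68 m and 2√(Dt) = 2√(0.096 × 360) = 11.76 m.
Argument (x−vt)/(2√(Dt)) = (25 − 22.68)/11.76 = 0.1973; ½·erfc(0.1973) = 0.3901.
C = 8.6 × 0.3901 = 3.35 mg/L.

3.35 mg/L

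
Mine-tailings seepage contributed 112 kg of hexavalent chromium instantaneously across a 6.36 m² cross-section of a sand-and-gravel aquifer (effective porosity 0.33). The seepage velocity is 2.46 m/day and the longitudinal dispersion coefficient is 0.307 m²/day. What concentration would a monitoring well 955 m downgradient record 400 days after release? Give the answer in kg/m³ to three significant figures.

0.245 kg/m³

For an instantaneous plane source, C(x,t) = M/(n_e·A·√(4πDt)) · exp(−(x−vt)²/(4Dt)), with n_e·A the pore (flow) area.
Plume center vt = 2.46 × 400 = 984 m, so the well at 955 m is 29 m upgradient of the peak.
√(4πDt) = 39.28 m, giving peak height M/(n_e·A·√(4πDt)) = 112/(0.33 × 6.36 × 39.28) = 1.359 kg/m³.
(x−vt)²/(4Dt) = (-29)²/(4 × 0.307 × 400) = 1.712; exp(−1.712) = 0.1805.
C = 1.359 × 0.1805 = 0.245 kg/m³.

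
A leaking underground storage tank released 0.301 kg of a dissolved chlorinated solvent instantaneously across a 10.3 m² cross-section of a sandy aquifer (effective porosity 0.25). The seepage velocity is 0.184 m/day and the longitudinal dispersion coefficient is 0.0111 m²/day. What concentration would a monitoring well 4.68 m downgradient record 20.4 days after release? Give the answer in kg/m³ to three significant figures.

0.0269 kg/m³

For an instantaneous plane source, C(x,t) = M/(n_e·A·√(4πDt)) · exp(−(x−vt)²/(4Dt)), with n_e·A the pore (flow) area.
Plume center vt = 0.184 × 20.4 = 3.7536 m, so the well at 4.68 m is 0.9264 m downgradient of the peak.
√(4πDt) = 1.687 m, giving peak height M/(n_e·A·√(4πDt)) = 0.301/(0.25 × 10.3 × 1.687) = 0.06929 kg/m³.
(x−vt)²/(4Dt) = (0.9264)²/(4 × 0.0111 × 20.4) = 0.9475; exp(−0.9475) = 0.3877.
C = 0.06929 × 0.3877 = 0.0269 kg/m³.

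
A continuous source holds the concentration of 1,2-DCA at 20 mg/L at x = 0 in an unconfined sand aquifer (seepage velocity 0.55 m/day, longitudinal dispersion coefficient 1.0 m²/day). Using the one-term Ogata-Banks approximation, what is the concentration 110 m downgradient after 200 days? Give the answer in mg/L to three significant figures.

10.0 mg/L

For a continuous step input, C/C₀ ≈ ½·erfc((x−vt)/(2√(Dt))).
vt = 0.55 × 200 = 110 m and 2√(Dt) = 2√(1.0 × 200) = 28.28 m.
Argument (x−vt)/(2√(Dt)) = (110 − 110)/28.28 = 0; ½·erfc(0) = 0.5000.
C = 20 × 0.5000 = 10.0 mg/L.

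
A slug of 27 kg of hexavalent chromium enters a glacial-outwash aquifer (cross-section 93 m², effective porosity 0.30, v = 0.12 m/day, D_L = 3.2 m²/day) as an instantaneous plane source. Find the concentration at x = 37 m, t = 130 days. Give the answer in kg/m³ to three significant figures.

For an instantaneous plane source, C(x,t) = M/(n_e·A·√(4πDt)) · exp(−(x−vt)²/(4Dt)), with n_e·A the pore (flow) area.
Plume center vt = 0.12 × 130 = 15.6 m, so the well at 37 m is 21.4 m downgradient of the peak.
√(4πDt) = 72.30 m, giving peak height M/(n_e·A·√(4πDt)) = 27/(0.30 × 93 × 72.30) = 0.01339 kg/m³.
(x−vt)²/(4Dt) = (21.4)²/(4 × 3.2 × 130) = 0.2752; exp(−0.2752) = 0.7594.
C = 0.01339 × 0.7594 = 0.0102 kg/m³.

0.0102 kg/m³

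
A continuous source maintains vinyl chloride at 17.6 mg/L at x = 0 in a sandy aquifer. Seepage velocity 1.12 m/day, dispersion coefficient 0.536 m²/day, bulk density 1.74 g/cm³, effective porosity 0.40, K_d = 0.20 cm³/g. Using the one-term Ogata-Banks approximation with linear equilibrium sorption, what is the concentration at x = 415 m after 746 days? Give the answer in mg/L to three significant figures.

Retardation factor R = 1 + ρ_b·K_d/n = 1 + 1.74 × 0.20/0.40 = 1.870.
Sorption retards both mechanisms: v_R = v/R = 0.5989 m/day, D_R = D/R = 0.2866 m²/day.
v_R·t = 0.5989 × 746 = 446.7794 m; 2√(D_R t) = 29.24 m; argument = (415 − 446.7794)/29.24 = -1.087.
C = C₀ × ½·erfc(-1.087) = 17.6 × 0.9379 = 16.5 mg/L.

16.5 mg/L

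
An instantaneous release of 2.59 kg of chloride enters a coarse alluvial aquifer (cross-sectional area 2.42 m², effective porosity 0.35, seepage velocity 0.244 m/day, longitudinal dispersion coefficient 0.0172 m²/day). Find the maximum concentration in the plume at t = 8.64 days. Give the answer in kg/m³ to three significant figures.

The peak of an instantaneous 1D plume sits at x = vt; there the Gaussian factor is 1 and C_max = M/(n_e·A·√(4πDt)), where n_e·A is the pore area the mass is dissolved in.
√(4πDt) = √(4π × 0.0172 × 8.64) = 1.367 m, so C_max = 2.59/(0.35 × 2.42 × 1.367) = 2.24 kg/m³.

2.24 kg/m³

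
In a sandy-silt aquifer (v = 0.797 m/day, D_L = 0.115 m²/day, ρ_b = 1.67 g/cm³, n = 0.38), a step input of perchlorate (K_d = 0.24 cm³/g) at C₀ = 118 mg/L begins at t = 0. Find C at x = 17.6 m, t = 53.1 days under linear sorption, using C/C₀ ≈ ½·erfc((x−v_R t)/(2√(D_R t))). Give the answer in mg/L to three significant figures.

Retardation factor R = 1 + ρ_b·K_d/n = 1 + 1.67 × 0.24/0.38 = 2.055.
Sorption retards both mechanisms: v_R = v/R = 0.3878 m/day, D_R = D/R = 0.05596 m²/day.
v_R·t = 0.3878 × 53.1 = 20.59218 m; 2√(D_R t) = 3.448 m; argument = (17.6 − 20.59218)/3.448 = -0.8678.
C = C₀ × ½·erfc(-0.8678) = 118 × 0.8901 = 105 mg/L.

105 mg/L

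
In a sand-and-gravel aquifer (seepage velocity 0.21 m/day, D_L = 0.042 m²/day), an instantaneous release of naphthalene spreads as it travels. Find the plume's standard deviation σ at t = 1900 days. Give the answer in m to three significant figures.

12.6 m

Dispersive spreading gives a Gaussian with σ² = 2Dt; advection only shifts the center.
σ = √(2 × 0.042 × 1900) = 12.6 m.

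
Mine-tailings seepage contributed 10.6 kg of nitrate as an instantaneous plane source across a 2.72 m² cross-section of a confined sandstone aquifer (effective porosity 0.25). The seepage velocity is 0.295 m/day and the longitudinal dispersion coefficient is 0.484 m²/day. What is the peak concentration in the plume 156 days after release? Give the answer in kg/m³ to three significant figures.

The peak of an instantaneous 1D plume sits at x = vt; there the Gaussian factor is 1 and C_max = M/(n_e·A·√(4πDt)), where n_e·A is the pore area the mass is dissolved in.
√(4πDt) = √(4π × 0.484 × 156) = 30.80 m, so C_max = 10.6/(0.25 × 2.72 × 30.80) = 0.506 kg/m³.

0.506 kg/m³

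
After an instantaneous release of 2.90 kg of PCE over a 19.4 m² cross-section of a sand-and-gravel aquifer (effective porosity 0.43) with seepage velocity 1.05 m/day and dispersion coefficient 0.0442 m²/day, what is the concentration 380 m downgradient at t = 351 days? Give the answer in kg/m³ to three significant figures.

0.00301 kg/m³

For an instantaneous plane source, C(x,t) = M/(n_e·A·√(4πDt)) · exp(−(x−vt)²/(4Dt)), with n_e·A the pore (flow) area.
Plume center vt = 1.05 × 351 = 368.55 m, so the well at 380 m is 11.45 m downgradient of the peak.
√(4πDt) = 13.96 m, giving peak height M/(n_e·A·√(4πDt)) = 2.90/(0.43 × 19.4 × 13.96) = 0.02490 kg/m³.
(x−vt)²/(4Dt) = (11.45)²/(4 × 0.0442 × 351) = 2.113; exp(−2.113) = 0.1209.
C = 0.02490 × 0.1209 = 0.00301 kg/m³.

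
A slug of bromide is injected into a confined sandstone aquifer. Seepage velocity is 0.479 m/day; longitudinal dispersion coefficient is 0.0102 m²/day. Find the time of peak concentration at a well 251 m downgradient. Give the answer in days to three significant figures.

For the 1D instantaneous-source solution, setting ∂C/∂t = 0 at fixed x gives v²t² + 2Dt − x² = 0, so t = (√(D² + v²x²) − D)/v².
√(D² + v²x²) = √(0.0102² + 0.479² × 251²) = 120.2; v² = 0.229441.
t = (120.2 − 0.0102)/0.229441 = 524 days (vs. the pure-advection estimate x/v = 524 d).

524 days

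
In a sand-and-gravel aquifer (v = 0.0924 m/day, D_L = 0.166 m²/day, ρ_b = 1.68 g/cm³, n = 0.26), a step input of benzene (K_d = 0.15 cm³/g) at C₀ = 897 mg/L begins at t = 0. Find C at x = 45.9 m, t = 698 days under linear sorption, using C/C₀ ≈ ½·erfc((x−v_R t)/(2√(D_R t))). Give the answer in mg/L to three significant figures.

101 mg/L

Retardation factor R = 1 + ρ_b·K_d/n = 1 + 1.68 × 0.15/0.26 = 1.969.
Sorption retards both mechanisms: v_R = v/R = 0.04693 m/day, D_R = D/R = 0.08431 m²/day.
v_R·t = 0.04693 × 698 = 32.75714 m; 2√(D_R t) = 15.34 m; argument = (45.9 − 32.75714)/15.34 = 0.8568.
C = C₀ × ½·erfc(0.8568) = 897 × 0.1128 = 101 mg/L.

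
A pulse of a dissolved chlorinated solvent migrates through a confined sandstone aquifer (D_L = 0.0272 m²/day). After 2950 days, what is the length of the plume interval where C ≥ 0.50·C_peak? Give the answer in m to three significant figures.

The plume is Gaussian with σ = √(2Dt) = √(2 × 0.0272 × 2950) = 12.67 m.
C/C_peak = exp(−Δx²/(2σ²)) = 0.50 ⇒ Δx = σ·√(−2 ln 0.50) = 12.67 × 1.177 = 14.91 m.
Width = 2Δx = 29.8 m.

29.8 m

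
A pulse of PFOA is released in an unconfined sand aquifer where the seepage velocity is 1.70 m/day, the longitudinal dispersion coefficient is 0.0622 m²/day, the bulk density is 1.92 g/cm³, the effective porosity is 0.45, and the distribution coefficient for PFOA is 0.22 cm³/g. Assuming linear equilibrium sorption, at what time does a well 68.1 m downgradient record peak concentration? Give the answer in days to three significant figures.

77.6 days

Retardation factor R = 1 + ρ_b·K_d/n = 1 + 1.92 × 0.22/0.45 = 1.939.
Sorption retards both mechanisms: v_R = v/R = 0.8767 m/day, D_R = D/R = 0.03208 m²/day.
Peak time from v_R²t² + 2D_R t − x² = 0: t = (√(D_R² + v_R²x²) − D_R)/v_R².
√(D_R² + v_R²x²) = √(0.03208² + 0.8767² × 68.1²) = 59.70; v_R² = 0.7686.
t = (59.70 − 0.03208)/0.7686 = 77.6 days.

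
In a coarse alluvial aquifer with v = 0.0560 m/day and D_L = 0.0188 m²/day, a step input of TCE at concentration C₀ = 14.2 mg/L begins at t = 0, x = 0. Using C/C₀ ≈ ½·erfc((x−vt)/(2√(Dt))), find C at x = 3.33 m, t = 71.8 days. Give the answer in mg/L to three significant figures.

9.41 mg/L

For a continuous step input, C/C₀ ≈ ½·erfc((x−vt)/(2√(Dt))).
vt = 0.0560 × 71.8 = 4.0208 m and 2√(Dt) = 2√(0.0188 × 71.8) = 2.324 m.
Argument (x−vt)/(2√(Dt)) = (3.33 − 4.0208)/2.324 = -0.2972; ½·erfc(-0.2972) = 0.6629.
C = 14.2 × 0.6629 = 9.41 mg/L.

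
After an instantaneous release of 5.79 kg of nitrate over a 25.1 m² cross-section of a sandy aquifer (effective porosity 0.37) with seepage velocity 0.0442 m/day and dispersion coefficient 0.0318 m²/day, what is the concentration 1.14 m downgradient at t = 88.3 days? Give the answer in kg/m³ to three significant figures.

For an instantaneous plane source, C(x,t) = M/(n_e·A·√(4πDt)) · exp(−(x−vt)²/(4Dt)), with n_e·A the pore (flow) area.
Plume center vt = 0.0442 × 88.3 = 3.90286 m, so the well at 1.14 m is 2.76286 m upgradient of the peak.
√(4πDt) = 5.940 m, giving peak height M/(n_e·A·√(4πDt)) = 5.79/(0.37 × 25.1 × 5.940) = 0.1050 kg/m³.
(x−vt)²/(4Dt) = (-2.76286)²/(4 × 0.0318 × 88.3) = 0.6796; exp(−0.6796) = 0.5068.
C = 0.1050 × 0.5068 = 0.0532 kg/m³.

0.0532 kg/m³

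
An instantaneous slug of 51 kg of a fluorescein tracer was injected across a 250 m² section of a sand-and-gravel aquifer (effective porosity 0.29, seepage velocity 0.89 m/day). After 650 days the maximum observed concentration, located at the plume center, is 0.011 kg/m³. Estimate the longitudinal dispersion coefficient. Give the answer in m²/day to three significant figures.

0.501 m²/day

At the plume center C_max = M/(n_e·A·√(4πDt)), so D = M²/(4πt·(n_e·A·C_max)²).
n_e·A·C_max = 0.29 × 250 × 0.011 = 0.7975 kg/m.
D = 51²/(4π × 650 × 0.7975²) = 0.501 m²/day.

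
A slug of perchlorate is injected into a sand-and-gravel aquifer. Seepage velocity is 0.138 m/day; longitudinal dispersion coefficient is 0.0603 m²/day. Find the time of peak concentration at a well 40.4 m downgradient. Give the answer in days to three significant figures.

For the 1D instantaneous-source solution, setting ∂C/∂t = 0 at fixed x gives v²t² + 2Dt − x² = 0, so t = (√(D² + v²x²) − D)/v².
√(D² + v²x²) = √(0.0603² + 0.138² × 40.4²) = 5.576; v² = 0.019044.
t = (5.576 − 0.0603)/0.019044 = 290 days (vs. the pure-advection estimate x/v = 293 d).

290 days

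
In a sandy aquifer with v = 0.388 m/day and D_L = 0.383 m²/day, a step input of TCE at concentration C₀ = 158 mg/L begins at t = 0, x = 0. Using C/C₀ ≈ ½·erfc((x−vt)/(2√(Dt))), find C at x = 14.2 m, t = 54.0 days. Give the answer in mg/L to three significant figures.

For a continuous step input, C/C₀ ≈ ½·erfc((x−vt)/(2√(Dt))).
vt = 0.388 × 54.0 = 20.952 m and 2√(Dt) = 2√(0.383 × 54.0) = 9.095 m.
Argument (x−vt)/(2√(Dt)) = (14.2 − 20.952)/9.095 = -0.7424; ½·erfc(-0.7424) = 0.8531.
C = 158 × 0.8531 = 135 mg/L.

135 mg/L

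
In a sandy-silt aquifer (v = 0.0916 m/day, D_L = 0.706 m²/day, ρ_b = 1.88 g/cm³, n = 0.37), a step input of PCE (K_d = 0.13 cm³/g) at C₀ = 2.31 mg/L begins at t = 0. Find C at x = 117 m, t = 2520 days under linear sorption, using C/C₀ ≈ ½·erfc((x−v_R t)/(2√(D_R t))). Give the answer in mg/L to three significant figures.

1.58 mg/L

Retardation factor R = 1 + ρ_b·K_d/n = 1 + 1.88 × 0.13/0.37 = 1.661.
Sorption retards both mechanisms: v_R = v/R = 0.05515 m/day, D_R = D/R = 0.4250 m²/day.
v_R·t = 0.05515 × 2520 = 138.978 m; 2√(D_R t) = 65.45 m; argument = (117 − 138.978)/65.45 = -0.3358.
C = C₀ × ½·erfc(-0.3358) = 2.31 × 0.6826 = 1.58 mg/L.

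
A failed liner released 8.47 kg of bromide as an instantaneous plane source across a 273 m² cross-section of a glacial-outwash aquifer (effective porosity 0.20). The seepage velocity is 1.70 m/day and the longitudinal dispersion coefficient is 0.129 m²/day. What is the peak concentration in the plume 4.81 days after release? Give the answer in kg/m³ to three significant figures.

0.0556 kg/m³

The peak of an instantaneous 1D plume sits at x = vt; there the Gaussian factor is 1 and C_max = M/(n_e·A·√(4πDt)), where n_e·A is the pore area the mass is dissolved in.
√(4πDt) = √(4π × 0.129 × 4.81) = 2.792 m, so C_max = 8.47/(0.20 × 273 × 2.792) = 0.0556 kg/m³.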